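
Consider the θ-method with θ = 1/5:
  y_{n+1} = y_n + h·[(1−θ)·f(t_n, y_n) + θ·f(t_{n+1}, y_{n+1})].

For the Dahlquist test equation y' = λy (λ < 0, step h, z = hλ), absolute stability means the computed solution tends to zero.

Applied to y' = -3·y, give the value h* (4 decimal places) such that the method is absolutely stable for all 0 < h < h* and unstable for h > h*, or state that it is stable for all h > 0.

Set f=λy, z=hλ:
  y_{n+1} = y_n + z·[4/5·y_n + 1/5·y_{n+1}] ⇒ (1 − 1/5z)y_{n+1} = (1 + 4/5z)y_n
  so R(z) = (1 + 4/5z)/(1 − 1/5z).

Find x<0 with |R(x)|<1.
x=-0.54: |R|=0.5126
R=−1: 1+4/5x = −1+1/5x ⇒ -3/5x=2 ⇒ x=2/(-3/5)=-3.3333
Confirm numerically:
  x=-3.052: |R|=0.89518 <1
  x=-2.832: |R|=0.80797 <1
  x=-1.921: |R|=0.38781 <1
  x=-1.644: |R|=0.23721 <1
  x=-3.846: |R|=1.17386 >1
  x=-3.467: |R|=1.04736 >1
  x=-3.429: |R|=1.03405 >1
So |R|<1 on (-3.3333, 0).

(-3.3333,0); λ=-3 ⇒ h* = (10/3)/3 = 1.1111.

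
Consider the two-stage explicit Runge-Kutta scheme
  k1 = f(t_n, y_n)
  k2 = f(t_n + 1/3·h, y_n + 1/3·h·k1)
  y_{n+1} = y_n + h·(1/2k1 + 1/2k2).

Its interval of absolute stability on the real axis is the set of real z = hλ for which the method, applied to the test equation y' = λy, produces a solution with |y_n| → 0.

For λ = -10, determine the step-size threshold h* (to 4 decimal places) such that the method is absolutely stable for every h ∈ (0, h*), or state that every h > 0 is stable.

Test eqn y'=λy, z=hλ:
  k1=λy_n ⇒ h·k1=z·y_n;  k2=λ(1+1/3z)y_n ⇒ h·k2=z(1+1/3z)y_n
  y_{n+1}/y_n = 1 + 1/2z + 1/2z(1+1/3z) = 1 + z + 1/6z²
  ⇒ R(z) = 1 + z + 1/6z².

Find x<0 with |R(x)|<1.
x=-0.54: |R|=0.5086
R=1: x+1/6x²=0 ⇒ x=−6=-6.0000; min R=1−1/(4·1/6)=-0.5000>−1
Confirm numerically:
  x=-5.309: |R|=0.38858 <1
  x=-5.133: |R|=0.25828 <1
  x=-3.832: |R|=0.38463 <1
  x=-2.792: |R|=0.49279 <1
  x=-6.128: |R|=1.13073 >1
  x=-6.031: |R|=1.03116 >1
So |R|<1 on (-6.0000, 0).

(-6.0000,0); λ=-10 ⇒ h* = (6)/10 = 0.6000.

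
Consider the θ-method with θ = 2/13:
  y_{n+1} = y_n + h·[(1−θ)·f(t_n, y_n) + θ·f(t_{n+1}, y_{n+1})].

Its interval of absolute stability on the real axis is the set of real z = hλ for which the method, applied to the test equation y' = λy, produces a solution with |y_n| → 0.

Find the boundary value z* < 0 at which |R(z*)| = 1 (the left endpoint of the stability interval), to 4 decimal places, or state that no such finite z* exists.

left endpoint -2.8889.

Set f=λy, z=hλ:
  y_{n+1} = y_n + z·[11/13·y_n + 2/13·y_{n+1}] ⇒ (1 − 2/13z)y_{n+1} = (1 + 11/13z)y_n
  Hence R(z) = (1 + 11/13z)/(1 − 2/13z).

Boundary: |R(x)|=1, x<0.
x=-1.48: |R|=0.2055
R=−1: 1+11/13x = −1+2/13x ⇒ -9/13x=2 ⇒ x=2/(-9/13)=-2.8889
Confirm numerically:
  x=-2.346: |R|=0.72383 <1
  x=-2.015: |R|=0.53817 <1
  x=-1.986: |R|=0.52121 <1
  x=-1.313: |R|=0.09235 <1
  x=-3.460: |R|=1.25803 >1
  x=-3.026: |R|=1.06477 >1
So |R|<1 on (-2.8889, 0).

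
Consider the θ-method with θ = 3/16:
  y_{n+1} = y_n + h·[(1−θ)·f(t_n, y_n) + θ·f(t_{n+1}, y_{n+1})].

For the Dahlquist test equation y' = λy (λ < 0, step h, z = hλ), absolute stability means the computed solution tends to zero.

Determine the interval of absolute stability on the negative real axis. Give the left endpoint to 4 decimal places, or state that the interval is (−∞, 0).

z∈(-3.2000,0).

Set f=λy, z=hλ:
  y_{n+1} = y_n + z·[13/16·y_n + 3/16·y_{n+1}] ⇒ (1 − 3/16z)y_{n+1} = (1 + 13/16z)y_n
  so R(z) = (1 + 13/16z)/(1 − 3/16z).

Find x<0 with |R(x)|<1.
x=-1.39: |R|=0.1026
R=−1: 1+13/16x = −1+3/16x ⇒ -5/8x=2 ⇒ x=2/(-5/8)=-3.2000
Confirm numerically:
  x=-2.773: |R|=0.82442 <1
  x=-2.609: |R|=0.75196 <1
  x=-2.566: |R|=0.73247 <1
  x=-2.132: |R|=0.52313 <1
  x=-3.728: |R|=1.19423 >1
  x=-3.383: |R|=1.06998 >1
  x=-3.356: |R|=1.05984 >1
Interval (-3.2000, 0).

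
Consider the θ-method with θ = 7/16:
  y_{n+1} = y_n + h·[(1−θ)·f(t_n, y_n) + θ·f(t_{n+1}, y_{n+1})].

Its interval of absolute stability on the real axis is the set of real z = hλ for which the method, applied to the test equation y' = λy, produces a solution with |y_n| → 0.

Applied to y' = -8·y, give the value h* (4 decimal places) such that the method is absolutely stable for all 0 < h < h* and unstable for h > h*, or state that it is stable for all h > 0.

(-16.0000,0); λ=-8 ⇒ h* = (16)/8 = 2.0000.

Set f=λy, z=hλ:
  y_{n+1} = y_n + z·[9/16·y_n + 7/16·y_{n+1}] ⇒ (1 − 7/16z)y_{n+1} = (1 + 9/16z)y_n
  R(z) = (1 + 9/16z)/(1 − 7/16z).

Find x<0 with |R(x)|<1.
x=-0.72: |R|=0.4525
R=−1: 1+9/16x = −1+7/16x ⇒ -1/8x=2 ⇒ x=2/(-1/8)=-16.0000
Confirm numerically:
  x=-9.855: |R|=0.85539 <1
  x=-9.827: |R|=0.85439 <1
  x=-7.421: |R|=0.74748 <1
  x=-6.464: |R|=0.68861 <1
  x=-16.289: |R|=1.00445 >1
  x=-16.095: |R|=1.00148 >1
Interval (-16.0000, 0).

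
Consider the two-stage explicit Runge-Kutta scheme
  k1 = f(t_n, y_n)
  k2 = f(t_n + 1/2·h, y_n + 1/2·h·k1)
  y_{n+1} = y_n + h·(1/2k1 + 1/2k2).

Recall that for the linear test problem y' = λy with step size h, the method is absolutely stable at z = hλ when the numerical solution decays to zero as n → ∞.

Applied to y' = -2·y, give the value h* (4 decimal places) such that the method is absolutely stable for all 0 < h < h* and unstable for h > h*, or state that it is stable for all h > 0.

(-4.0000,0); λ=-2 ⇒ h* = (4)/2 = 2.0000.

On y'=λy, z=hλ:
  k1=λy_n ⇒ h·k1=z·y_n;  k2=λ(1+1/2z)y_n ⇒ h·k2=z(1+1/2z)y_n
  y_{n+1}/y_n = 1 + 1/2z + 1/2z(1+1/2z) = 1 + z + 1/4z²
  Hence R(z) = 1 + z + 1/4z².

Boundary: |R(x)|=1, x<0.
x=-1.67: |R|=0.0272
R=1: x+1/4x²=0 ⇒ x=−4=-4.0000; min R=1−1/(4·1/4)=0.0000>−1
Confirm numerically:
  x=-3.628: |R|=0.66260 <1
  x=-3.220: |R|=0.37210 <1
  x=-2.696: |R|=0.12110 <1
  x=-2.091: |R|=0.00207 <1
  x=-4.343: |R|=1.37241 >1
  x=-4.057: |R|=1.05781 >1
So |R|<1 on (-4.0000, 0).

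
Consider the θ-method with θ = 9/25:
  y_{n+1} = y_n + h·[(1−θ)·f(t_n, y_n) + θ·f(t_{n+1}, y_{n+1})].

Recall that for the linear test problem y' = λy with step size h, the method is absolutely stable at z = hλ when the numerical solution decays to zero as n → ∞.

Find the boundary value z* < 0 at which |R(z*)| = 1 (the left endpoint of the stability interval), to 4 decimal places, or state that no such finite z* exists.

z* = -7.1429.

Test eqn y'=λy, z=hλ:
  y_{n+1} = y_n + z·[16/25·y_n + 9/25·y_{n+1}] ⇒ (1 − 9/25z)y_{n+1} = (1 + 16/25z)y_n
  so R(z) = (1 + 16/25z)/(1 − 9/25z).

Find x<0 with |R(x)|<1.
x=-0.47: |R|=0.5980
R=−1: 1+16/25x = −1+9/25x ⇒ -7/25x=2 ⇒ x=2/(-7/25)=-7.1429
Confirm numerically:
  x=-6.908: |R|=0.98114 <1
  x=-6.825: |R|=0.97426 <1
  x=-5.152: |R|=0.80473 <1
  x=-3.446: |R|=0.53801 <1
  x=-7.445: |R|=1.02299 >1
  x=-7.368: |R|=1.01726 >1
Interval (-7.1429, 0).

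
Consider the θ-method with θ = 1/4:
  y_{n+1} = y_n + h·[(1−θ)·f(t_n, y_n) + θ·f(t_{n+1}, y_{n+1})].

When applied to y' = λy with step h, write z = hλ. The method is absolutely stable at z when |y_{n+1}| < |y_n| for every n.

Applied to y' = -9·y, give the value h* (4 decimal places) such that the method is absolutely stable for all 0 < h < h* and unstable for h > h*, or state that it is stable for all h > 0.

With y'=λy (z=hλ):
  y_{n+1} = y_n + z·[3/4·y_n + 1/4·y_{n+1}] ⇒ (1 − 1/4z)y_{n+1} = (1 + 3/4z)y_n
  ⇒ R(z) = (1 + 3/4z)/(1 − 1/4z).

Boundary: |R(x)|=1, x<0.
x=-0.63: |R|=0.4557
R=−1: 1+3/4x = −1+1/4x ⇒ -1/2x=2 ⇒ x=2/(-1/2)=-4.0000
Confirm numerically:
  x=-2.455: |R|=0.52130 <1
  x=-2.202: |R|=0.42019 <1
  x=-1.947: |R|=0.30957 <1
  x=-4.591: |R|=1.13759 >1
  x=-4.326: |R|=1.07831 >1
  x=-4.176: |R|=1.04305 >1
Interval (-4.0000, 0).

(-4.0000,0); λ=-9 ⇒ h* = (4)/9 = 0.4444.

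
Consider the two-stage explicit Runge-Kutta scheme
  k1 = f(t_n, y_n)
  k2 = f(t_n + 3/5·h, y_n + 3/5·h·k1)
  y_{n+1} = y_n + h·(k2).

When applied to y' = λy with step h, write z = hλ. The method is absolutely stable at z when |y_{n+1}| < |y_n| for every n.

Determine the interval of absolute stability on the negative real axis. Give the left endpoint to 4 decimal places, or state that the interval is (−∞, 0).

Set f=λy, z=hλ:
  k1=λy_n ⇒ h·k1=z·y_n;  k2=λ(1+3/5z)y_n ⇒ h·k2=z(1+3/5z)y_n
  y_{n+1}/y_n = 1 + z(1+3/5z) = 1 + z + 3/5z²
  ⇒ R(z) = 1 + z + 3/5z².

Solve |R(x)|<1 on ℝ⁻.
x=-1.69: |R|=1.0237
R=1: x+3/5x²=0 ⇒ x=−5/3=-1.6667; min R=1−1/(4·3/5)=0.5833>−1
Confirm numerically:
  x=-1.483: |R|=0.83657 <1
  x=-0.979: |R|=0.59606 <1
  x=-0.752: |R|=0.58730 <1
  x=-1.975: |R|=1.36538 >1
  x=-1.808: |R|=1.15332 >1
So |R|<1 on (-1.6667, 0).

z∈(-1.6667,0).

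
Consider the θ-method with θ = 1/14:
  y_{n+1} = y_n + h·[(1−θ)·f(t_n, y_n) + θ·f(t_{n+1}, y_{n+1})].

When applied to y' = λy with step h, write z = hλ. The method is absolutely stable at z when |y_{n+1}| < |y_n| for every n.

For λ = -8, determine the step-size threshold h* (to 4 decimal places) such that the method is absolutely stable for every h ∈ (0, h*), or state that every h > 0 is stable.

With y'=λy (z=hλ):
  y_{n+1} = y_n + z·[13/14·y_n + 1/14·y_{n+1}] ⇒ (1 − 1/14z)y_{n+1} = (1 + 13/14z)y_n
  ⇒ R(z) = (1 + 13/14z)/(1 − 1/14z).

Solve |R(x)|<1 on ℝ⁻.
x=-1.14: |R|=0.0542
R=−1: 1+13/14x = −1+1/14x ⇒ -6/7x=2 ⇒ x=2/(-6/7)=-2.3333
Confirm numerically:
  x=-1.558: |R|=0.40198 <1
  x=-1.417: |R|=0.28676 <1
  x=-1.185: |R|=0.09253 <1
  x=-1.051: |R|=0.02239 <1
  x=-2.501: |R|=1.12193 >1
  x=-2.491: |R|=1.11473 >1
Stable set (-2.3333, 0).

(-2.3333,0); λ=-8 ⇒ h* = (7/3)/8 = 0.2917.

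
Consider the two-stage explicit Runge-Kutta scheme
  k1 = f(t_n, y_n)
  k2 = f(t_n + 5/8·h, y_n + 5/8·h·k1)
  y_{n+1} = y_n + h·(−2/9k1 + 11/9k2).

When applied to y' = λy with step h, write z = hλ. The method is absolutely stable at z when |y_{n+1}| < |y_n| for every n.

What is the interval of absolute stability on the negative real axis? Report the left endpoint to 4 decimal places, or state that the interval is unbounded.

(-1.3091, 0).

Test eqn y'=λy, z=hλ:
  k1=λy_n ⇒ h·k1=z·y_n;  k2=λ(1+5/8z)y_n ⇒ h·k2=z(1+5/8z)y_n
  y_{n+1}/y_n = 1 − 2/9z + 11/9z(1+5/8z) = 1 + z + 55/72z²
  ⇒ R(z) = 1 + z + 55/72z².

Solve |R(x)|<1 on ℝ⁻.
x=-1.38: |R|=1.0747
R=1: x+55/72x²=0 ⇒ x=−72/55=-1.3091; min R=1−1/(4·55/72)=0.6727>−1
Confirm numerically:
  x=-1.007: |R|=0.76762 <1
  x=-0.896: |R|=0.71726 <1
  x=-0.873: |R|=0.70918 <1
  x=-0.580: |R|=0.67697 <1
  x=-1.612: |R|=1.37300 >1
  x=-1.549: |R|=1.28388 >1
  x=-1.374: |R|=1.06813 >1
Interval (-1.3091, 0).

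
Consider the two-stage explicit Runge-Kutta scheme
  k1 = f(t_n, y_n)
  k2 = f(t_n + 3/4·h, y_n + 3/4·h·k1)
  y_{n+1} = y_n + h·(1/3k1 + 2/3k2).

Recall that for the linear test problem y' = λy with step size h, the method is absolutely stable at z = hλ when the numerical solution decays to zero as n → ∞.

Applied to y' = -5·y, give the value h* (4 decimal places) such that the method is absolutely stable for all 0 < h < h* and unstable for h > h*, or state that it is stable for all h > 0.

(-2.0000,0); λ=-5 ⇒ h* = (2)/5 = 0.4000.

With y'=λy (z=hλ):
  k1=λy_n ⇒ h·k1=z·y_n;  k2=λ(1+3/4z)y_n ⇒ h·k2=z(1+3/4z)y_n
  y_{n+1}/y_n = 1 + 1/3z + 2/3z(1+3/4z) = 1 + z + 1/2z²
  so R(z) = 1 + z + 1/2z².

Find x<0 with |R(x)|<1.
x=-0.43: |R|=0.6624
R=1: x+1/2x²=0 ⇒ x=−2=-2.0000; min R=1−1/(4·1/2)=0.5000>−1
Confirm numerically:
  x=-1.821: |R|=0.83702 <1
  x=-1.393: |R|=0.57722 <1
  x=-1.273: |R|=0.53726 <1
  x=-1.086: |R|=0.50370 <1
  x=-2.528: |R|=1.66739 >1
  x=-2.408: |R|=1.49123 >1
  x=-2.222: |R|=1.24664 >1
Interval (-2.0000, 0).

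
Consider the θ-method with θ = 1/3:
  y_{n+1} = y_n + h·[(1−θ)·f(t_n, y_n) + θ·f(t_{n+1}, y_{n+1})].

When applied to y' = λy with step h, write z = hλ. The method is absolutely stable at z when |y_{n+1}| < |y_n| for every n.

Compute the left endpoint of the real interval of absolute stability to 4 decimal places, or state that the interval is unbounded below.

left endpoint -6.0000.

On y'=λy, z=hλ:
  y_{n+1} = y_n + z·[2/3·y_n + 1/3·y_{n+1}] ⇒ (1 − 1/3z)y_{n+1} = (1 + 2/3z)y_n
  Hence R(z) = (1 + 2/3z)/(1 − 1/3z).

Solve |R(x)|<1 on ℝ⁻.
x=-0.54: |R|=0.5424
R=−1: 1+2/3x = −1+1/3x ⇒ -1/3x=2 ⇒ x=2/(-1/3)=-6.0000
Confirm numerically:
  x=-4.398: |R|=0.78345 <1
  x=-3.991: |R|=0.71263 <1
  x=-3.641: |R|=0.64478 <1
  x=-6.239: |R|=1.02587 >1
  x=-6.188: |R|=1.02046 >1
So |R|<1 on (-6.0000, 0).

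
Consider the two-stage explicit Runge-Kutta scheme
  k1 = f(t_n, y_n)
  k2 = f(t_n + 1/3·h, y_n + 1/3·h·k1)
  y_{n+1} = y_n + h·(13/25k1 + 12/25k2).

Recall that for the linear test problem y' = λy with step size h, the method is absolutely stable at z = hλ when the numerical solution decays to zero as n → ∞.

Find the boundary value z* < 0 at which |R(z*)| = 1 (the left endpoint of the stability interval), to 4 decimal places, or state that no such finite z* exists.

z* = -6.2500.

With y'=λy (z=hλ):
  k1=λy_n ⇒ h·k1=z·y_n;  k2=λ(1+1/3z)y_n ⇒ h·k2=z(1+1/3z)y_n
  y_{n+1}/y_n = 1 + 13/25z + 12/25z(1+1/3z) = 1 + z + 4/25z²
  so R(z) = 1 + z + 4/25z².

Solve |R(x)|<1 on ℝ⁻.
x=-0.77: |R|=0.3249
R=1: x+4/25x²=0 ⇒ x=−25/4=-6.2500; min R=1−1/(4·4/25)=-0.5625>−1
Confirm numerically:
  x=-3.915: |R|=0.46264 <1
  x=-3.818: |R|=0.48566 <1
  x=-2.615: |R|=0.52088 <1
  x=-2.584: |R|=0.51567 <1
  x=-6.553: |R|=1.31769 >1
  x=-6.464: |R|=1.22133 >1
So |R|<1 on (-6.2500, 0).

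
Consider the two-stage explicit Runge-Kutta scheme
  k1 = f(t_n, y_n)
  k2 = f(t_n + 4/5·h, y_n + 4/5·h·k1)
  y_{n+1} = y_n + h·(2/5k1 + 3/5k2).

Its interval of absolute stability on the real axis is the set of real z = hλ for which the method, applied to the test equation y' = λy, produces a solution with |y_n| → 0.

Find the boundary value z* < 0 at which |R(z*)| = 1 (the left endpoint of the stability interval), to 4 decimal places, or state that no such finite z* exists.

left endpoint -2.0833.

With y'=λy (z=hλ):
  k1=λy_n ⇒ h·k1=z·y_n;  k2=λ(1+4/5z)y_n ⇒ h·k2=z(1+4/5z)y_n
  y_{n+1}/y_n = 1 + 2/5z + 3/5z(1+4/5z) = 1 + z + 12/25z²
  ⇒ R(z) = 1 + z + 12/25z².

Solve |R(x)|<1 on ℝ⁻.
x=-0.35: |R|=0.7088
R=1: x+12/25x²=0 ⇒ x=−25/12=-2.0833; min R=1−1/(4·12/25)=0.4792>−1
Confirm numerically:
  x=-1.917: |R|=0.84695 <1
  x=-1.663: |R|=0.66447 <1
  x=-1.443: |R|=0.55648 <1
  x=-1.310: |R|=0.51373 <1
  x=-2.460: |R|=1.44477 >1
  x=-2.389: |R|=1.35051 >1
Interval (-2.0833, 0).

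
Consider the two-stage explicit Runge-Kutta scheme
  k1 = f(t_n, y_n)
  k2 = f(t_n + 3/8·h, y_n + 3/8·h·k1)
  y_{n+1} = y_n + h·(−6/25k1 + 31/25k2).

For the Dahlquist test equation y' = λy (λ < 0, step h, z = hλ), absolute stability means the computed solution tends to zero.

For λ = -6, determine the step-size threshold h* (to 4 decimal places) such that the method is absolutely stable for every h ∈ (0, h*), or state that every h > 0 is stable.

Set f=λy, z=hλ:
  k1=λy_n ⇒ h·k1=z·y_n;  k2=λ(1+3/8z)y_n ⇒ h·k2=z(1+3/8z)y_n
  y_{n+1}/y_n = 1 − 6/25z + 31/25z(1+3/8z) = 1 + z + 93/200z²
  ⇒ R(z) = 1 + z + 93/200z².

Find x<0 with |R(x)|<1.
x=-1.65: |R|=0.6160
R=1: x+93/200x²=0 ⇒ x=−200/93=-2.1505; min R=1−1/(4·93/200)=0.4624>−1
Confirm numerically:
  x=-1.896: |R|=0.77559 <1
  x=-1.823: |R|=0.72235 <1
  x=-0.938: |R|=0.47113 <1
  x=-2.700: |R|=1.68985 >1
  x=-2.637: |R|=1.59650 >1
  x=-2.171: |R|=1.02066 >1
Interval (-2.1505, 0).

(-2.1505,0); λ=-6 ⇒ h* = (200/93)/6 = 0.3584.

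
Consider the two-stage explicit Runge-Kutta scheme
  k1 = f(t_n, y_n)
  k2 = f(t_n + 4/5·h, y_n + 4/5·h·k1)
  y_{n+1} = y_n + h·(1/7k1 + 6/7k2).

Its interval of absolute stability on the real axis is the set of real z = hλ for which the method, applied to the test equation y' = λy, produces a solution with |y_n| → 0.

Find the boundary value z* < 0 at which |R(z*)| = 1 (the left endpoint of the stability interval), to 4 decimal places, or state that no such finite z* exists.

With y'=λy (z=hλ):
  k1=λy_n ⇒ h·k1=z·y_n;  k2=λ(1+4/5z)y_n ⇒ h·k2=z(1+4/5z)y_n
  y_{n+1}/y_n = 1 + 1/7z + 6/7z(1+4/5z) = 1 + z + 24/35z²
  so R(z) = 1 + z + 24/35z².

Find x<0 with |R(x)|<1.
x=-1.12: |R|=0.7402
R=1: x+24/35x²=0 ⇒ x=−35/24=-1.4583; min R=1−1/(4·24/35)=0.6354>−1
Confirm numerically:
  x=-0.954: |R|=0.67008 <1
  x=-0.860: |R|=0.64715 <1
  x=-0.717: |R|=0.63552 <1
  x=-0.638: |R|=0.64112 <1
  x=-1.959: |R|=1.67255 >1
  x=-1.739: |R|=1.33468 >1
  x=-1.703: |R|=1.28571 >1
Stable set (-1.4583, 0).

z* = -1.4583.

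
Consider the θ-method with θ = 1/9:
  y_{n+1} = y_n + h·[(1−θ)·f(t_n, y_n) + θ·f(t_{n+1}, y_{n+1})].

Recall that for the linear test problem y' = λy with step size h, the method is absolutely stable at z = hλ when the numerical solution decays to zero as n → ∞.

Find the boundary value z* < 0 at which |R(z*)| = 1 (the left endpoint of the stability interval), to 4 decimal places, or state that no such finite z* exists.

left endpoint -2.5714.

Test eqn y'=λy, z=hλ:
  y_{n+1} = y_n + z·[8/9·y_n + 1/9·y_{n+1}] ⇒ (1 − 1/9z)y_{n+1} = (1 + 8/9z)y_n
  ⇒ R(z) = (1 + 8/9z)/(1 − 1/9z).

Boundary: |R(x)|=1, x<0.
x=-1.48: |R|=0.2710
R=−1: 1+8/9x = −1+1/9x ⇒ -7/9x=2 ⇒ x=2/(-7/9)=-2.5714
Confirm numerically:
  x=-2.519: |R|=0.96814 <1
  x=-1.424: |R|=0.22947 <1
  x=-1.415: |R|=0.22276 <1
  x=-2.984: |R|=1.24099 >1
  x=-2.826: |R|=1.15068 >1
Stable set (-2.5714, 0).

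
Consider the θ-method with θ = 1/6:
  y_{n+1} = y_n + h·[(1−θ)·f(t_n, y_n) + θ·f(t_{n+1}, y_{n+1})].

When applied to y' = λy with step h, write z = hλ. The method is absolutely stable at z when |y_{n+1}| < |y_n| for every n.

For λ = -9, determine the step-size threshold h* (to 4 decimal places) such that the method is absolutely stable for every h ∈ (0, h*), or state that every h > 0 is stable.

(-3.0000,0); λ=-9 ⇒ h* = (3)/9 = 0.3333.

Test eqn y'=λy, z=hλ:
  y_{n+1} = y_n + z·[5/6·y_n + 1/6·y_{n+1}] ⇒ (1 − 1/6z)y_{n+1} = (1 + 5/6z)y_n
  Hence R(z) = (1 + 5/6z)/(1 − 1/6z).

Find x<0 with |R(x)|<1.
x=-0.73: |R|=0.3492
R=−1: 1+5/6x = −1+1/6x ⇒ -2/3x=2 ⇒ x=2/(-2/3)=-3.0000
Confirm numerically:
  x=-2.596: |R|=0.81201 <1
  x=-2.161: |R|=0.58878 <1
  x=-1.620: |R|=0.27559 <1
  x=-3.598: |R|=1.24922 >1
  x=-3.391: |R|=1.16654 >1
Stable set (-3.0000, 0).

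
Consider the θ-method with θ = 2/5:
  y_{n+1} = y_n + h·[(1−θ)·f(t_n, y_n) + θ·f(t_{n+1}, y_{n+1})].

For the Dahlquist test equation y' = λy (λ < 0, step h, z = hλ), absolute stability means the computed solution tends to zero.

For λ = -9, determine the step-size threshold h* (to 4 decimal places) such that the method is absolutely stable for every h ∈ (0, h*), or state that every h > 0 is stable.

(-10.0000,0); λ=-9 ⇒ h* = (10)/9 = 1.1111.

Set f=λy, z=hλ:
  y_{n+1} = y_n + z·[3/5·y_n + 2/5·y_{n+1}] ⇒ (1 − 2/5z)y_{n+1} = (1 + 3/5z)y_n
  ⇒ R(z) = (1 + 3/5z)/(1 − 2/5z).

Boundary: |R(x)|=1, x<0.
x=-0.59: |R|=0.5227
R=−1: 1+3/5x = −1+2/5x ⇒ -1/5x=2 ⇒ x=2/(-1/5)=-10.0000
Confirm numerically:
  x=-9.000: |R|=0.95652 <1
  x=-6.995: |R|=0.84176 <1
  x=-5.444: |R|=0.71324 <1
  x=-10.413: |R|=1.01599 >1
  x=-10.246: |R|=1.00965 >1
  x=-10.025: |R|=1.00100 >1
Interval (-10.0000, 0).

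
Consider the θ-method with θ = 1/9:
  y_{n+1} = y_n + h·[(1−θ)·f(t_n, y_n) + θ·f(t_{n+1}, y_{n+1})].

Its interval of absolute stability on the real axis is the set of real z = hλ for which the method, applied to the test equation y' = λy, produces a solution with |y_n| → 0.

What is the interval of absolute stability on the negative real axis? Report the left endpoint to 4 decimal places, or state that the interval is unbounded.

Set f=λy, z=hλ:
  y_{n+1} = y_n + z·[8/9·y_n + 1/9·y_{n+1}] ⇒ (1 − 1/9z)y_{n+1} = (1 + 8/9z)y_n
  R(z) = (1 + 8/9z)/(1 − 1/9z).

Find x<0 with |R(x)|<1.
x=-0.43: |R|=0.5896
R=−1: 1+8/9x = −1+1/9x ⇒ -7/9x=2 ⇒ x=2/(-7/9)=-2.5714
Confirm numerically:
  x=-2.313: |R|=0.84010 <1
  x=-1.735: |R|=0.45459 <1
  x=-1.605: |R|=0.36209 <1
  x=-1.155: |R|=0.02363 <1
  x=-2.831: |R|=1.15358 >1
  x=-2.626: |R|=1.03286 >1
So |R|<1 on (-2.5714, 0).

z∈(-2.5714,0).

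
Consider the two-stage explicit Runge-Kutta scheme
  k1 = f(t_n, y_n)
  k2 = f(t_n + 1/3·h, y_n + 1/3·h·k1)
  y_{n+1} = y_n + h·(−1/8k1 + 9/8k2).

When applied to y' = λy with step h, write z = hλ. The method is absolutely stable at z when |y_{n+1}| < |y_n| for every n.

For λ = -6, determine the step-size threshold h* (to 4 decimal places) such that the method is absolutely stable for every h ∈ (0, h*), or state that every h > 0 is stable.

(-2.6667,0); λ=-6 ⇒ h* = (8/3)/6 = 0.4444.

Set f=λy, z=hλ:
  k1=λy_n ⇒ h·k1=z·y_n;  k2=λ(1+1/3z)y_n ⇒ h·k2=z(1+1/3z)y_n
  y_{n+1}/y_n = 1 − 1/8z + 9/8z(1+1/3z) = 1 + z + 3/8z²
  Hence R(z) = 1 + z + 3/8z².

Boundary: |R(x)|=1, x<0.
x=-0.75: |R|=0.4609
R=1: x+3/8x²=0 ⇒ x=−8/3=-2.6667; min R=1−1/(4·3/8)=0.3333>−1
Confirm numerically:
  x=-1.802: |R|=0.41570 <1
  x=-1.348: |R|=0.33341 <1
  x=-1.193: |R|=0.34072 <1
  x=-3.084: |R|=1.48265 >1
  x=-2.803: |R|=1.14330 >1
  x=-2.748: |R|=1.08381 >1
Interval (-2.6667, 0).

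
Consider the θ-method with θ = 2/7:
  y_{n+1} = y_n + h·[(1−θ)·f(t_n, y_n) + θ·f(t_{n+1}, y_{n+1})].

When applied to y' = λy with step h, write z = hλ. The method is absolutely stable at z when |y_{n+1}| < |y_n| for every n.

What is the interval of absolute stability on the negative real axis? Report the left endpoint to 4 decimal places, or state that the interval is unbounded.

On y'=λy, z=hλ:
  y_{n+1} = y_n + z·[5/7·y_n + 2/7·y_{n+1}] ⇒ (1 − 2/7z)y_{n+1} = (1 + 5/7z)y_n
  Hence R(z) = (1 + 5/7z)/(1 − 2/7z).

Need |R(x)|<1, x<0.
x=-1.76: |R|=0.1711
R=−1: 1+5/7x = −1+2/7x ⇒ -3/7x=2 ⇒ x=2/(-3/7)=-4.6667
Confirm numerically:
  x=-4.057: |R|=0.87899 <1
  x=-3.552: |R|=0.76290 <1
  x=-3.534: |R|=0.75846 <1
  x=-2.479: |R|=0.45116 <1
  x=-5.124: |R|=1.07955 >1
  x=-4.891: |R|=1.04010 >1
  x=-4.827: |R|=1.02888 >1
Stable set (-4.6667, 0).

(-4.6667, 0).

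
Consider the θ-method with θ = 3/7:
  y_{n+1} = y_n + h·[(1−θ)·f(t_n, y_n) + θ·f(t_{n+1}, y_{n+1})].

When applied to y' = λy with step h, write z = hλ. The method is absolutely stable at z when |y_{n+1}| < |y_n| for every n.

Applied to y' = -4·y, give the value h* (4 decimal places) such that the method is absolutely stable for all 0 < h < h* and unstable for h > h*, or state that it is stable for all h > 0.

(-14.0000,0); λ=-4 ⇒ h* = (14)/4 = 3.5000.

Set f=λy, z=hλ:
  y_{n+1} = y_n + z·[4/7·y_n + 3/7·y_{n+1}] ⇒ (1 − 3/7z)y_{n+1} = (1 + 4/7z)y_n
  Hence R(z) = (1 + 4/7z)/(1 − 3/7z).

Need |R(x)|<1, x<0.
x=-0.77: |R|=0.4211
R=−1: 1+4/7x = −1+3/7x ⇒ -1/7x=2 ⇒ x=2/(-1/7)=-14.0000
Confirm numerically:
  x=-9.872: |R|=0.88726 <1
  x=-8.142: |R|=0.81359 <1
  x=-8.133: |R|=0.81315 <1
  x=-7.061: |R|=0.75379 <1
  x=-14.374: |R|=1.00746 >1
  x=-14.362: |R|=1.00723 >1
  x=-14.134: |R|=1.00271 >1
Interval (-14.0000, 0).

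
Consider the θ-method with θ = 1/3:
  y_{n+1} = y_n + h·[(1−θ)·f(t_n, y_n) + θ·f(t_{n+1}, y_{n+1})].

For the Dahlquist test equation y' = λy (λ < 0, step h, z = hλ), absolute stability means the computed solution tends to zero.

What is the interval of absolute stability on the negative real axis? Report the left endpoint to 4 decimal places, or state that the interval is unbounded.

On y'=λy, z=hλ:
  y_{n+1} = y_n + z·[2/3·y_n + 1/3·y_{n+1}] ⇒ (1 − 1/3z)y_{n+1} = (1 + 2/3z)y_n
  so R(z) = (1 + 2/3z)/(1 − 1/3z).

Need |R(x)|<1, x<0.
x=-1.71: |R|=0.0892
R=−1: 1+2/3x = −1+1/3x ⇒ -1/3x=2 ⇒ x=2/(-1/3)=-6.0000
Confirm numerically:
  x=-5.096: |R|=0.88834 <1
  x=-4.371: |R|=0.77900 <1
  x=-3.659: |R|=0.64845 <1
  x=-6.474: |R|=1.05003 >1
  x=-6.169: |R|=1.01843 >1
  x=-6.165: |R|=1.01800 >1
Interval (-6.0000, 0).

(-6.0000, 0).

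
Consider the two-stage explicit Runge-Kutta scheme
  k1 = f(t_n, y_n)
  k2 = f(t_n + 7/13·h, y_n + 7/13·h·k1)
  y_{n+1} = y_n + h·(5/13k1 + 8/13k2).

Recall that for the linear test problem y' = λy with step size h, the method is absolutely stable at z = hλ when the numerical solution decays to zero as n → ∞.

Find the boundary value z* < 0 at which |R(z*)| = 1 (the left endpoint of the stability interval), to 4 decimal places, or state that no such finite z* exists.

z* = -3.0179.

Test eqn y'=λy, z=hλ:
  k1=λy_n ⇒ h·k1=z·y_n;  k2=λ(1+7/13z)y_n ⇒ h·k2=z(1+7/13z)y_n
  y_{n+1}/y_n = 1 + 5/13z + 8/13z(1+7/13z) = 1 + z + 56/169z²
  ⇒ R(z) = 1 + z + 56/169z².

Boundary: |R(x)|=1, x<0.
x=-0.56: |R|=0.5439
R=1: x+56/169x²=0 ⇒ x=−169/56=-3.0179; min R=1−1/(4·56/169)=0.2455>−1
Confirm numerically:
  x=-2.286: |R|=0.44562 <1
  x=-2.086: |R|=0.35588 <1
  x=-1.982: |R|=0.31969 <1
  x=-1.916: |R|=0.30044 <1
  x=-3.299: |R|=1.30733 >1
  x=-3.277: |R|=1.28140 >1
  x=-3.051: |R|=1.03351 >1
So |R|<1 on (-3.0179, 0).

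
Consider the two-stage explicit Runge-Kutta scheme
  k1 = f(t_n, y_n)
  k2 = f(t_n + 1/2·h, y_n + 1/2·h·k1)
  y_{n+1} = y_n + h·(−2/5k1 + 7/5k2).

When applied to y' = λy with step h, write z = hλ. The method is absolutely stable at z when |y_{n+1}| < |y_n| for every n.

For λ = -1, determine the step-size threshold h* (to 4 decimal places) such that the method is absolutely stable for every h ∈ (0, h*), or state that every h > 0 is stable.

(-1.4286,0); λ=-1 ⇒ h* = (10/7)/1 = 1.4286.

With y'=λy (z=hλ):
  k1=λy_n ⇒ h·k1=z·y_n;  k2=λ(1+1/2z)y_n ⇒ h·k2=z(1+1/2z)y_n
  y_{n+1}/y_n = 1 − 2/5z + 7/5z(1+1/2z) = 1 + z + 7/10z²
  ⇒ R(z) = 1 + z + 7/10z².

Boundary: |R(x)|=1, x<0.
x=-1.61: |R|=1.2045
R=1: x+7/10x²=0 ⇒ x=−10/7=-1.4286; min R=1−1/(4·7/10)=0.6429>−1
Confirm numerically:
  x=-1.330: |R|=0.90823 <1
  x=-0.911: |R|=0.66994 <1
  x=-0.608: |R|=0.65076 <1
  x=-1.684: |R|=1.30110 >1
  x=-1.489: |R|=1.06298 >1
Interval (-1.4286, 0).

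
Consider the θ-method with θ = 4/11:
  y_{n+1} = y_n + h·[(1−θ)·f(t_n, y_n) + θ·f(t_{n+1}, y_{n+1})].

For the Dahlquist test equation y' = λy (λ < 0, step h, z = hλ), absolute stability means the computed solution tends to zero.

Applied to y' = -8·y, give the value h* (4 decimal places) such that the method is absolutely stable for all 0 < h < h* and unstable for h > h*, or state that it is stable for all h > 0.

On y'=λy, z=hλ:
  y_{n+1} = y_n + z·[7/11·y_n + 4/11·y_{n+1}] ⇒ (1 − 4/11z)y_{n+1} = (1 + 7/11z)y_n
  ⇒ R(z) = (1 + 7/11z)/(1 − 4/11z).

Solve |R(x)|<1 on ℝ⁻.
x=-0.44: |R|=0.6207
R=−1: 1+7/11x = −1+4/11x ⇒ -3/11x=2 ⇒ x=2/(-3/11)=-7.3333
Confirm numerically:
  x=-5.998: |R|=0.88552 <1
  x=-5.055: |R|=0.78107 <1
  x=-3.078: |R|=0.45239 <1
  x=-7.700: |R|=1.02632 >1
  x=-7.687: |R|=1.02541 >1
  x=-7.518: |R|=1.01349 >1
So |R|<1 on (-7.3333, 0).

(-7.3333,0); λ=-8 ⇒ h* = (22/3)/8 = 0.9167.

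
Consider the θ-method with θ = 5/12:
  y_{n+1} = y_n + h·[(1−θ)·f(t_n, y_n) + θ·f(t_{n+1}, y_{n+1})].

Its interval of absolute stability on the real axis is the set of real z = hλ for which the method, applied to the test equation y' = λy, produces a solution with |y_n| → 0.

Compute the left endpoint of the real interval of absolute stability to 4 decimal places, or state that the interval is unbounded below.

left endpoint -12.0000.

Set f=λy, z=hλ:
  y_{n+1} = y_n + z·[7/12·y_n + 5/12·y_{n+1}] ⇒ (1 − 5/12z)y_{n+1} = (1 + 7/12z)y_n
  R(z) = (1 + 7/12z)/(1 − 5/12z).

Boundary: |R(x)|=1, x<0.
x=-1.39: |R|=0.1198
R=−1: 1+7/12x = −1+5/12x ⇒ -1/6x=2 ⇒ x=2/(-1/6)=-12.0000
Confirm numerically:
  x=-11.511: |R|=0.98594 <1
  x=-6.866: |R|=0.77837 <1
  x=-5.871: |R|=0.70359 <1
  x=-12.600: |R|=1.01600 >1
  x=-12.274: |R|=1.00747 >1
Interval (-12.0000, 0).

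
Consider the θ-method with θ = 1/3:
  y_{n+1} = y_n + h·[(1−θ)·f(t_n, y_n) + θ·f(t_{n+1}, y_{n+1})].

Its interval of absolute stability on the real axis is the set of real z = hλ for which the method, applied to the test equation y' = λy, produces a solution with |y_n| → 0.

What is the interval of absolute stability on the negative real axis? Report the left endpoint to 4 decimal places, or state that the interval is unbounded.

z∈(-6.0000,0).

On y'=λy, z=hλ:
  y_{n+1} = y_n + z·[2/3·y_n + 1/3·y_{n+1}] ⇒ (1 − 1/3z)y_{n+1} = (1 + 2/3z)y_n
  Hence R(z) = (1 + 2/3z)/(1 − 1/3z).

Boundary: |R(x)|=1, x<0.
x=-0.77: |R|=0.3873
R=−1: 1+2/3x = −1+1/3x ⇒ -1/3x=2 ⇒ x=2/(-1/3)=-6.0000
Confirm numerically:
  x=-4.829: |R|=0.85043 <1
  x=-3.706: |R|=0.65792 <1
  x=-3.092: |R|=0.52265 <1
  x=-2.484: |R|=0.35886 <1
  x=-6.221: |R|=1.02397 >1
  x=-6.125: |R|=1.01370 >1
Interval (-6.0000, 0).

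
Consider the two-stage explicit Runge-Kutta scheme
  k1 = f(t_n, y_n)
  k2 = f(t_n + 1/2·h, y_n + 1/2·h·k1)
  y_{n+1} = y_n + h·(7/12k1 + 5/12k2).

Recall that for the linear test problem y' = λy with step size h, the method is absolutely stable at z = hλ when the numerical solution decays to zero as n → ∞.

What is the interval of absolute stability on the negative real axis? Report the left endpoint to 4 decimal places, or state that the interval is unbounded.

(-4.8000, 0).

On y'=λy, z=hλ:
  k1=λy_n ⇒ h·k1=z·y_n;  k2=λ(1+1/2z)y_n ⇒ h·k2=z(1+1/2z)y_n
  y_{n+1}/y_n = 1 + 7/12z + 5/12z(1+1/2z) = 1 + z + 5/24z²
  so R(z) = 1 + z + 5/24z².

Solve |R(x)|<1 on ℝ⁻.
x=-1.11: |R|=0.1467
R=1: x+5/24x²=0 ⇒ x=−24/5=-4.8000; min R=1−1/(4·5/24)=-0.2000>−1
Confirm numerically:
  x=-3.760: |R|=0.18533 <1
  x=-2.748: |R|=0.17477 <1
  x=-2.533: |R|=0.19631 <1
  x=-5.380: |R|=1.65008 >1
  x=-5.267: |R|=1.51244 >1
Interval (-4.8000, 0).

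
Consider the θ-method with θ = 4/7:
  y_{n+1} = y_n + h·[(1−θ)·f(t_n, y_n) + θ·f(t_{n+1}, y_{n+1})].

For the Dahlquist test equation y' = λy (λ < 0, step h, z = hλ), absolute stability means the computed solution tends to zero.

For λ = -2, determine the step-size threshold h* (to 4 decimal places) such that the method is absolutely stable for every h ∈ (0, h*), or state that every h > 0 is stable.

unbounded; (−∞, 0). Any h>0 works for λ=-2.

On y'=λy, z=hλ:
  y_{n+1} = y_n + z·[3/7·y_n + 4/7·y_{n+1}] ⇒ (1 − 4/7z)y_{n+1} = (1 + 3/7z)y_n
  R(z) = (1 + 3/7z)/(1 − 4/7z).

Need |R(x)|<1, x<0.
x=-1.11: |R|=0.3208
x=-2: |R|=0.0667
x=-10: |R|=0.4894
x=-100: |R|=0.7199
θ=4/7≥1/2 ⇒ |1+3/7x|<|1−4/7x| ∀x<0 ⇒ unbounded interval.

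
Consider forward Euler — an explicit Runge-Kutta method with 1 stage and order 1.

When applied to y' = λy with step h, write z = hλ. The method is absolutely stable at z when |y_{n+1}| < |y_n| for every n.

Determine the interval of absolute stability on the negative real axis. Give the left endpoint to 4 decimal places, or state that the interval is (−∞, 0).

With y'=λy (z=hλ):
  order 1, 1-stage ⇒ R(z)=1+z
  (e.g. R(-1.41)=-0.41000, |R|=0.41000)

Boundary: |R(x)|=1, x<0.
x=-1.41: |R|=0.4100
|R(-1.91)|=0.9100 |R(-1.1)|=0.1000 |R(-0.52)|=0.4800
Bisect:
  x_lo=-2.7376 |R|=1.7376  x_hi=-0.2884 |R|=0.7116
  mid=-1.51302 |R|=0.51302 →hi
  mid=-2.12533 |R|=1.12533 →lo
  mid=-1.81918 |R|=0.81918 →hi
  mid=-1.97226 |R|=0.97226 →hi
  mid=-2.04879 |R|=1.04879 →lo
  mid=-2.01053 |R|=1.01053 →lo
  mid=-1.99139 |R|=0.99139 →hi
  ...
  [-2.00006,-1.99991] ⇒ x*=-2.0000
Interval (-2.0000, 0).

z∈(-2.0000,0).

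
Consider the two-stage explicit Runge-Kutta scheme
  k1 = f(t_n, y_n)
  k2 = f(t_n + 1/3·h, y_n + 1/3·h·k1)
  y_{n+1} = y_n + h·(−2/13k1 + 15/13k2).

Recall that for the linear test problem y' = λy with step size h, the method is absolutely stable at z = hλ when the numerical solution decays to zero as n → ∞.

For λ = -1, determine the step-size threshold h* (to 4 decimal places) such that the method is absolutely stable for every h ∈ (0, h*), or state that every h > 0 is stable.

(-2.6000,0); λ=-1 ⇒ h* = (13/5)/1 = 2.6000.

Test eqn y'=λy, z=hλ:
  k1=λy_n ⇒ h·k1=z·y_n;  k2=λ(1+1/3z)y_n ⇒ h·k2=z(1+1/3z)y_n
  y_{n+1}/y_n = 1 − 2/13z + 15/13z(1+1/3z) = 1 + z + 5/13z²
  Hence R(z) = 1 + z + 5/13z².

Solve |R(x)|<1 on ℝ⁻.
x=-0.64: |R|=0.5175
R=1: x+5/13x²=0 ⇒ x=−13/5=-2.6000; min R=1−1/(4·5/13)=0.3500>−1
Confirm numerically:
  x=-2.259: |R|=0.70372 <1
  x=-2.015: |R|=0.54663 <1
  x=-1.846: |R|=0.46466 <1
  x=-1.648: |R|=0.39658 <1
  x=-3.143: |R|=1.65640 >1
  x=-2.769: |R|=1.17999 >1
  x=-2.690: |R|=1.09312 >1
So |R|<1 on (-2.6000, 0).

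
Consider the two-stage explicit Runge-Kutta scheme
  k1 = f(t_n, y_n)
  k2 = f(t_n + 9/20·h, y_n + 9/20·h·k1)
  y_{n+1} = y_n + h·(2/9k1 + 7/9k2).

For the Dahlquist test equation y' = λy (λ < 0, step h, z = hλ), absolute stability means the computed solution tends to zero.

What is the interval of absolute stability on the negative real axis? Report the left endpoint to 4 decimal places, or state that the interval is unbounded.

Set f=λy, z=hλ:
  k1=λy_n ⇒ h·k1=z·y_n;  k2=λ(1+9/20z)y_n ⇒ h·k2=z(1+9/20z)y_n
  y_{n+1}/y_n = 1 + 2/9z + 7/9z(1+9/20z) = 1 + z + 7/20z²
  Hence R(z) = 1 + z + 7/20z².

Solve |R(x)|<1 on ℝ⁻.
x=-1.75: |R|=0.3219
R=1: x+7/20x²=0 ⇒ x=−20/7=-2.8571; min R=1−1/(4·7/20)=0.2857>−1
Confirm numerically:
  x=-2.174: |R|=0.48020 <1
  x=-1.973: |R|=0.38946 <1
  x=-1.616: |R|=0.29801 <1
  x=-1.582: |R|=0.29395 <1
  x=-3.324: |R|=1.54314 >1
  x=-3.241: |R|=1.43543 >1
  x=-3.052: |R|=1.20815 >1
Stable set (-2.8571, 0).

(-2.8571, 0).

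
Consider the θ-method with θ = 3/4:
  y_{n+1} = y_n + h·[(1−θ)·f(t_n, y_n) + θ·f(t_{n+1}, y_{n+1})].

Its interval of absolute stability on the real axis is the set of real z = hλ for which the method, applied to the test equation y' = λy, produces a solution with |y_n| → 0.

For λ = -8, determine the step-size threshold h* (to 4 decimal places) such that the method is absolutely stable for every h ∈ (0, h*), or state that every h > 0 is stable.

On y'=λy, z=hλ:
  y_{n+1} = y_n + z·[1/4·y_n + 3/4·y_{n+1}] ⇒ (1 − 3/4z)y_{n+1} = (1 + 1/4z)y_n
  R(z) = (1 + 1/4z)/(1 − 3/4z).

Boundary: |R(x)|=1, x<0.
x=-1.21: |R|=0.3657
x=-2: |R|=0.2000
x=-10: |R|=0.1765
x=-100: |R|=0.3158
θ=3/4≥1/2 ⇒ |1+1/4x|<|1−3/4x| ∀x<0 ⇒ interval (−∞,0).

(−∞, 0) — no finite endpoint. Any h>0 works for λ=-8.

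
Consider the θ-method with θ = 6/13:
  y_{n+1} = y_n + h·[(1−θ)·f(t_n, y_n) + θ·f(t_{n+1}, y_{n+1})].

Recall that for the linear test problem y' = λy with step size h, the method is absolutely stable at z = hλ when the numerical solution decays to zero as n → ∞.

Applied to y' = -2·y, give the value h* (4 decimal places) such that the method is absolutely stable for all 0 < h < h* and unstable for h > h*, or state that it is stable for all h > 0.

With y'=λy (z=hλ):
  y_{n+1} = y_n + z·[7/13·y_n + 6/13·y_{n+1}] ⇒ (1 − 6/13z)y_{n+1} = (1 + 7/13z)y_n
  so R(z) = (1 + 7/13z)/(1 − 6/13z).

Need |R(x)|<1, x<0.
x=-1.07: |R|=0.2837
R=−1: 1+7/13x = −1+6/13x ⇒ -1/13x=2 ⇒ x=2/(-1/13)=-26.0000
Confirm numerically:
  x=-24.895: |R|=0.99319 <1
  x=-21.096: |R|=0.96487 <1
  x=-17.012: |R|=0.92189 <1
  x=-11.473: |R|=0.82249 <1
  x=-26.332: |R|=1.00194 >1
  x=-26.073: |R|=1.00043 >1
Interval (-26.0000, 0).

(-26.0000,0); λ=-2 ⇒ h* = (26)/2 = 13.0000.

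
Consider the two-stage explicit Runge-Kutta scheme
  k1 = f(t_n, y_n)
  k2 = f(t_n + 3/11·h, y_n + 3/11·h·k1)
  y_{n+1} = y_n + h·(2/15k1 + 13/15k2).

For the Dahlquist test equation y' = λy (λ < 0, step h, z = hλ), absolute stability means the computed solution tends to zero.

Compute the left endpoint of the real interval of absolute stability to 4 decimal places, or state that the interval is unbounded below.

left endpoint -4.2308.

With y'=λy (z=hλ):
  k1=λy_n ⇒ h·k1=z·y_n;  k2=λ(1+3/11z)y_n ⇒ h·k2=z(1+3/11z)y_n
  y_{n+1}/y_n = 1 + 2/15z + 13/15z(1+3/11z) = 1 + z + 13/55z²
  so R(z) = 1 + z + 13/55z².

Find x<0 with |R(x)|<1.
x=-1.56: |R|=0.0152
R=1: x+13/55x²=0 ⇒ x=−55/13=-4.2308; min R=1−1/(4·13/55)=-0.0577>−1
Confirm numerically:
  x=-3.619: |R|=0.47669 <1
  x=-3.475: |R|=0.37924 <1
  x=-2.172: |R|=0.05693 <1
  x=-1.864: |R|=0.04276 <1
  x=-4.714: |R|=1.53842 >1
  x=-4.559: |R|=1.35370 >1
  x=-4.549: |R|=1.34217 >1
Interval (-4.2308, 0).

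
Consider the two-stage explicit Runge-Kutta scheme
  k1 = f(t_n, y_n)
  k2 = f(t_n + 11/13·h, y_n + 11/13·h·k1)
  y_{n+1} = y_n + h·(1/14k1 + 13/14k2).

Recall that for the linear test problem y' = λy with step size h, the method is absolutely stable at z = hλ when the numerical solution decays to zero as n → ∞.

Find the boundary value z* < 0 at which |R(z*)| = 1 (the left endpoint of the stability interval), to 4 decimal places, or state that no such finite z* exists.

z* = -1.2727.

With y'=λy (z=hλ):
  k1=λy_n ⇒ h·k1=z·y_n;  k2=λ(1+11/13z)y_n ⇒ h·k2=z(1+11/13z)y_n
  y_{n+1}/y_n = 1 + 1/14z + 13/14z(1+11/13z) = 1 + z + 11/14z²
  Hence R(z) = 1 + z + 11/14z².

Boundary: |R(x)|=1, x<0.
x=-1.52: |R|=1.2953
R=1: x+11/14x²=0 ⇒ x=−14/11=-1.2727; min R=1−1/(4·11/14)=0.6818>−1
Confirm numerically:
  x=-1.209: |R|=0.93946 <1
  x=-1.080: |R|=0.83646 <1
  x=-0.934: |R|=0.75142 <1
  x=-0.912: |R|=0.74151 <1
  x=-1.870: |R|=1.87756 >1
  x=-1.693: |R|=1.55905 >1
  x=-1.628: |R|=1.45444 >1
Interval (-1.2727, 0).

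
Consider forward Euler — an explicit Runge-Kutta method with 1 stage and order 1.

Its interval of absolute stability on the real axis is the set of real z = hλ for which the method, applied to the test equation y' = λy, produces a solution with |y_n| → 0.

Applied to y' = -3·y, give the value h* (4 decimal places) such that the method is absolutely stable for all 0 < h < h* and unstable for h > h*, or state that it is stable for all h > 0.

With y'=λy (z=hλ):
  order 1, 1-stage ⇒ R(z)=1+z
  (e.g. R(-1.13)=-0.13000, |R|=0.13000)

Need |R(x)|<1, x<0.
x=-1.13: |R|=0.1300
|R(-1.94)|=0.9400 |R(-1.59)|=0.5900 |R(-1.12)|=0.1200
Bisect:
  x_lo=-2.4968 |R|=1.4968  x_hi=-0.0657 |R|=0.9343
  mid=-1.28126 |R|=0.28126 →hi
  mid=-1.88905 |R|=0.88905 →hi
  mid=-2.19294 |R|=1.19294 →lo
  mid=-2.04099 |R|=1.04099 →lo
  mid=-1.96502 |R|=0.96502 →hi
  mid=-2.00301 |R|=1.00301 →lo
  mid=-1.98401 |R|=0.98401 →hi
  mid=-1.99351 |R|=0.99351 →hi
  mid=-1.99826 |R|=0.99826 →hi
  ...
  [-2.00004,-1.99989] ⇒ x*=-2.0000
Interval (-2.0000, 0).

(-2.0000,0); λ=-3 ⇒ h* = 0.6667.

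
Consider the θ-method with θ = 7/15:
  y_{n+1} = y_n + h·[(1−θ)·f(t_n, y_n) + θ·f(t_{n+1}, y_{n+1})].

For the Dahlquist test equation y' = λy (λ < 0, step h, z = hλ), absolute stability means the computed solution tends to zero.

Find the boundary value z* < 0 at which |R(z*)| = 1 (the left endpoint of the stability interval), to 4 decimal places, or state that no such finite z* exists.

left endpoint -30.0000.

With y'=λy (z=hλ):
  y_{n+1} = y_n + z·[8/15·y_n + 7/15·y_{n+1}] ⇒ (1 − 7/15z)y_{n+1} = (1 + 8/15z)y_n
  ⇒ R(z) = (1 + 8/15z)/(1 − 7/15z).

Find x<0 with |R(x)|<1.
x=-0.73: |R|=0.4555
R=−1: 1+8/15x = −1+7/15x ⇒ -1/15x=2 ⇒ x=2/(-1/15)=-30.0000
Confirm numerically:
  x=-28.401: |R|=0.99252 <1
  x=-27.322: |R|=0.98702 <1
  x=-15.877: |R|=0.88804 <1
  x=-30.449: |R|=1.00197 >1
  x=-30.412: |R|=1.00181 >1
  x=-30.037: |R|=1.00016 >1
So |R|<1 on (-30.0000, 0).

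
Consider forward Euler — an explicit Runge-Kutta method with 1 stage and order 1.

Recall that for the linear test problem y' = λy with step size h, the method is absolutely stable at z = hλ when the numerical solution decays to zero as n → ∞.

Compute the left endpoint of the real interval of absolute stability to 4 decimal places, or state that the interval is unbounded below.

With y'=λy (z=hλ):
  order 1, 1-stage ⇒ R(z)=1+z
  (e.g. R(-0.75)=0.25000, |R|=0.25000)

Solve |R(x)|<1 on ℝ⁻.
x=-0.75: |R|=0.2500
|R(-1.21)|=0.2100 |R(-0.94)|=0.0600 |R(-0.68)|=0.3200
Bisect:
  x_lo=-2.7320 |R|=1.7320  x_hi=-0.3967 |R|=0.6033
  mid=-1.56437 |R|=0.56437 →hi
  mid=-2.14820 |R|=1.14820 →lo
  mid=-1.85629 |R|=0.85629 →hi
  mid=-2.00225 |R|=1.00225 →lo
  mid=-1.92927 |R|=0.92927 →hi
  mid=-1.96576 |R|=0.96576 →hi
  mid=-1.98400 |R|=0.98400 →hi
  mid=-1.99312 |R|=0.99312 →hi
  mid=-1.99768 |R|=0.99768 →hi
  mid=-1.99997 |R|=0.99997 →hi
  ...
  [-2.00011,-1.99997] ⇒ x*=-2.0000
Stable set (-2.0000, 0).

left endpoint -2.0000.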